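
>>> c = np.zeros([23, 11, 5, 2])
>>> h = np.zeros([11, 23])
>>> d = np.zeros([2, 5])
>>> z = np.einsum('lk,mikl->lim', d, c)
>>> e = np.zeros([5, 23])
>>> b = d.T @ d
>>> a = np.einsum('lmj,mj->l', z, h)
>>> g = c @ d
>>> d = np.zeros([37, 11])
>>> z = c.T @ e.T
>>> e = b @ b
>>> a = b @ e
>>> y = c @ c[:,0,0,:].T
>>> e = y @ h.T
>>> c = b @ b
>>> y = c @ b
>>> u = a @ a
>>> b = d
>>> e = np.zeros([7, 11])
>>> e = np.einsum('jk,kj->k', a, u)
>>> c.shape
(5, 5)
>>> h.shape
(11, 23)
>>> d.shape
(37, 11)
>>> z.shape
(2, 5, 11, 5)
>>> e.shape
(5,)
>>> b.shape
(37, 11)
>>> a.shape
(5, 5)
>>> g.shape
(23, 11, 5, 5)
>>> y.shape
(5, 5)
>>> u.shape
(5, 5)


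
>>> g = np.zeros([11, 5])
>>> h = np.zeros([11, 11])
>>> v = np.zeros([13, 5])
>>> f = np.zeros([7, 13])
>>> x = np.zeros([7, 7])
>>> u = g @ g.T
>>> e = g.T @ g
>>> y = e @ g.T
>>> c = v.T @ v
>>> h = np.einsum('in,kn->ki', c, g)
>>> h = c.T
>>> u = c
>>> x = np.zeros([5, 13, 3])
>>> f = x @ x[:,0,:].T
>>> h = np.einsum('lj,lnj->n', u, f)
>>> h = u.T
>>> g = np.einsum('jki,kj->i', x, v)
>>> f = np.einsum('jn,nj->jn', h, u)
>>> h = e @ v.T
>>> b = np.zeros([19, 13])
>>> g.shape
(3,)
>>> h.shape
(5, 13)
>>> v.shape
(13, 5)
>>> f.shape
(5, 5)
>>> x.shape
(5, 13, 3)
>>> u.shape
(5, 5)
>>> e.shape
(5, 5)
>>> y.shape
(5, 11)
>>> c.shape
(5, 5)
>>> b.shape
(19, 13)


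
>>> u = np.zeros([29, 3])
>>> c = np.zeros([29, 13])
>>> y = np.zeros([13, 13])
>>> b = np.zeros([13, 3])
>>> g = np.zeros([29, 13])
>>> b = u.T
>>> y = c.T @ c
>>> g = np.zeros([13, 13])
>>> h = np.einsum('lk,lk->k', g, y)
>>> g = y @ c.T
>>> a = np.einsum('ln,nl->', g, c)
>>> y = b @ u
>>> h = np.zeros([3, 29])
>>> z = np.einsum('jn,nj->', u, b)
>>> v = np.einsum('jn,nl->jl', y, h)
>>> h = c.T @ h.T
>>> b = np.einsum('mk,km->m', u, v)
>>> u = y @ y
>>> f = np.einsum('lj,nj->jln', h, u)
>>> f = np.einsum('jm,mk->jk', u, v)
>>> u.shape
(3, 3)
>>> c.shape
(29, 13)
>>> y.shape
(3, 3)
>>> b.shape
(29,)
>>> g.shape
(13, 29)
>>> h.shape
(13, 3)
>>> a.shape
()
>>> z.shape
()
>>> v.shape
(3, 29)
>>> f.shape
(3, 29)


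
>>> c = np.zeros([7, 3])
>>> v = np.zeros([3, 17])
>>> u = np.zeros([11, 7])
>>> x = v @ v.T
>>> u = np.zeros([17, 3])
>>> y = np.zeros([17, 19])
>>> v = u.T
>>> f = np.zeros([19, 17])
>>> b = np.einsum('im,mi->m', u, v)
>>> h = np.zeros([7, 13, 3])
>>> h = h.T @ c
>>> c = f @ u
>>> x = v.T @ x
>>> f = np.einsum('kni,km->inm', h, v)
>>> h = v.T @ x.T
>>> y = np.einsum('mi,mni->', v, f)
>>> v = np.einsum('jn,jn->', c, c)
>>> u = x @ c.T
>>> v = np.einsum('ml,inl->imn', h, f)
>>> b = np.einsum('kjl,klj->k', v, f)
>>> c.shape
(19, 3)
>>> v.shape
(3, 17, 13)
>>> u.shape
(17, 19)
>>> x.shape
(17, 3)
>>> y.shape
()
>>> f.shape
(3, 13, 17)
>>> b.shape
(3,)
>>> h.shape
(17, 17)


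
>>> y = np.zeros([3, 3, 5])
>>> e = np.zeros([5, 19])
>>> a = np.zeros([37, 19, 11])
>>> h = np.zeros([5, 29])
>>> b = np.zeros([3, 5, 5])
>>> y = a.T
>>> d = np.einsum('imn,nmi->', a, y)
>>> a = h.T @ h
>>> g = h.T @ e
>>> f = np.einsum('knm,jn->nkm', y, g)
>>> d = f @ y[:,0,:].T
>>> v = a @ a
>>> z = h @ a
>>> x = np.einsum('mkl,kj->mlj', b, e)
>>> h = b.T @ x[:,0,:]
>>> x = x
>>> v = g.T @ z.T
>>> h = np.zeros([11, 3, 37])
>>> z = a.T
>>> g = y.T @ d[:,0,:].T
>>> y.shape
(11, 19, 37)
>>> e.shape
(5, 19)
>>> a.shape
(29, 29)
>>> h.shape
(11, 3, 37)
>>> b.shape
(3, 5, 5)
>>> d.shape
(19, 11, 11)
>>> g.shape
(37, 19, 19)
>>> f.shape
(19, 11, 37)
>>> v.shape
(19, 5)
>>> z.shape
(29, 29)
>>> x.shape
(3, 5, 19)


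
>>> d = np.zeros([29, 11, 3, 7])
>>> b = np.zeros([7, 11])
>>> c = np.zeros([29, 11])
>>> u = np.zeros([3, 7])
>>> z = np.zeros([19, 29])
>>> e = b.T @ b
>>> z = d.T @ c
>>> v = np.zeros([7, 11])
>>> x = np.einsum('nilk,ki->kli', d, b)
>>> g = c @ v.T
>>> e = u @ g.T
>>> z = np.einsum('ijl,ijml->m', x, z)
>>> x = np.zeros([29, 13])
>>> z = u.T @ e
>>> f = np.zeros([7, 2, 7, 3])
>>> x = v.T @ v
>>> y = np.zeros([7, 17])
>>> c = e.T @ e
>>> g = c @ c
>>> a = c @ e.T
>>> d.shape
(29, 11, 3, 7)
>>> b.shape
(7, 11)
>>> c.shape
(29, 29)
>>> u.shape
(3, 7)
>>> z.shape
(7, 29)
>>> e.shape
(3, 29)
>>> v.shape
(7, 11)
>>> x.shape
(11, 11)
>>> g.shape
(29, 29)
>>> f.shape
(7, 2, 7, 3)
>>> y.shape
(7, 17)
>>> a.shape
(29, 3)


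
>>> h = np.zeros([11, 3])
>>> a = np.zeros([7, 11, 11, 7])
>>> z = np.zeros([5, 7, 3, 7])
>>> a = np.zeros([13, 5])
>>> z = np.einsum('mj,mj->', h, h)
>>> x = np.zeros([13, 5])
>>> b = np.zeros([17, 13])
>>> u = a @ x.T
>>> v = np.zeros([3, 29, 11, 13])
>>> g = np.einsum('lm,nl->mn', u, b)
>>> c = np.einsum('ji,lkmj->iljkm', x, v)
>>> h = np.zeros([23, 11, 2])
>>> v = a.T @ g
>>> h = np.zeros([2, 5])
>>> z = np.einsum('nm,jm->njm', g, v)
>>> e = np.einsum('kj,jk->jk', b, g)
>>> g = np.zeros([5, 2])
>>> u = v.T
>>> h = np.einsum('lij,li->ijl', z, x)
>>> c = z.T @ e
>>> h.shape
(5, 17, 13)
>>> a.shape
(13, 5)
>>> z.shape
(13, 5, 17)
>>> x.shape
(13, 5)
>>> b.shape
(17, 13)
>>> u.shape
(17, 5)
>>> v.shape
(5, 17)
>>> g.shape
(5, 2)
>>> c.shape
(17, 5, 17)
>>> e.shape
(13, 17)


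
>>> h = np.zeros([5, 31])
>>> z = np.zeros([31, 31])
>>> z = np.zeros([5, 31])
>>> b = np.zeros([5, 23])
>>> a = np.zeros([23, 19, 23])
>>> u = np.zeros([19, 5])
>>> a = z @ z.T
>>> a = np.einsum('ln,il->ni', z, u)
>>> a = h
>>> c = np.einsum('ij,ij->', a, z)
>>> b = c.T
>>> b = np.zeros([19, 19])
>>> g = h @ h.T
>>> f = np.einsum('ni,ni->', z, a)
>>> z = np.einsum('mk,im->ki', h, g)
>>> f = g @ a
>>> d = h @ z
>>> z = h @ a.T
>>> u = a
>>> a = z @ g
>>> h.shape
(5, 31)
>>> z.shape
(5, 5)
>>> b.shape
(19, 19)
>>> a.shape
(5, 5)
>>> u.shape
(5, 31)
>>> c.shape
()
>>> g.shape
(5, 5)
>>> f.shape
(5, 31)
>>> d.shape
(5, 5)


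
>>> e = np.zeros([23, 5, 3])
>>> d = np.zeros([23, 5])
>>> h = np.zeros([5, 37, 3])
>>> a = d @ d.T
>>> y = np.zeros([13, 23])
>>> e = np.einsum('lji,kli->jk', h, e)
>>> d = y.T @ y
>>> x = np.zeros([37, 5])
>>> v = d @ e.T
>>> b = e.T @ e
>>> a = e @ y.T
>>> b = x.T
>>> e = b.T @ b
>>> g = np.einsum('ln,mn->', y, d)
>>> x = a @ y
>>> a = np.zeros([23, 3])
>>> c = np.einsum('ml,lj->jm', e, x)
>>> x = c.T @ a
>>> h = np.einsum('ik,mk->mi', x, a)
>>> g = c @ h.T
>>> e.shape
(37, 37)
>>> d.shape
(23, 23)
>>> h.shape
(23, 37)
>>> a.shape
(23, 3)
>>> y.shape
(13, 23)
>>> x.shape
(37, 3)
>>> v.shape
(23, 37)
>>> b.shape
(5, 37)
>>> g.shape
(23, 23)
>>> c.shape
(23, 37)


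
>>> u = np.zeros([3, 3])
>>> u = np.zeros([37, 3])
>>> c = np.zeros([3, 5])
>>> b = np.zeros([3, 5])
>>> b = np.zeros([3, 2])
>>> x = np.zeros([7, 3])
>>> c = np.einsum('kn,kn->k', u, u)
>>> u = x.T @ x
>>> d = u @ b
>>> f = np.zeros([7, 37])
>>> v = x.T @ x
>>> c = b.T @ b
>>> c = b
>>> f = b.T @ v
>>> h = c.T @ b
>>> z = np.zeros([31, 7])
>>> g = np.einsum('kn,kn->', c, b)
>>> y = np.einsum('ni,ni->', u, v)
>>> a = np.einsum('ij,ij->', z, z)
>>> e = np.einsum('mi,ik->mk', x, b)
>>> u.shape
(3, 3)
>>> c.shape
(3, 2)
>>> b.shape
(3, 2)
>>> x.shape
(7, 3)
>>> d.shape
(3, 2)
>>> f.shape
(2, 3)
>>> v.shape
(3, 3)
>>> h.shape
(2, 2)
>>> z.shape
(31, 7)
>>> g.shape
()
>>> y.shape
()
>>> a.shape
()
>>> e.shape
(7, 2)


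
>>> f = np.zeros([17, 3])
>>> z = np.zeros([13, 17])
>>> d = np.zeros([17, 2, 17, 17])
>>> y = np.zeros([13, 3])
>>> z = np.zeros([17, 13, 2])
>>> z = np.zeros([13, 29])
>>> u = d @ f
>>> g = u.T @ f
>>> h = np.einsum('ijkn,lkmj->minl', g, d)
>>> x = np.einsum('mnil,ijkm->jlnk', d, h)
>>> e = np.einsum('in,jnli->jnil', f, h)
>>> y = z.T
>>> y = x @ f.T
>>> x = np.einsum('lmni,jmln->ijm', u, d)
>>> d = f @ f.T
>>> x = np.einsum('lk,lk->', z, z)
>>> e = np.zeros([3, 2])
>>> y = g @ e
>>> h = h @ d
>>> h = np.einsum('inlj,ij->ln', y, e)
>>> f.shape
(17, 3)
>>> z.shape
(13, 29)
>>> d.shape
(17, 17)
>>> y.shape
(3, 17, 2, 2)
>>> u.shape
(17, 2, 17, 3)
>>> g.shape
(3, 17, 2, 3)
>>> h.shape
(2, 17)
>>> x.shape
()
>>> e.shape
(3, 2)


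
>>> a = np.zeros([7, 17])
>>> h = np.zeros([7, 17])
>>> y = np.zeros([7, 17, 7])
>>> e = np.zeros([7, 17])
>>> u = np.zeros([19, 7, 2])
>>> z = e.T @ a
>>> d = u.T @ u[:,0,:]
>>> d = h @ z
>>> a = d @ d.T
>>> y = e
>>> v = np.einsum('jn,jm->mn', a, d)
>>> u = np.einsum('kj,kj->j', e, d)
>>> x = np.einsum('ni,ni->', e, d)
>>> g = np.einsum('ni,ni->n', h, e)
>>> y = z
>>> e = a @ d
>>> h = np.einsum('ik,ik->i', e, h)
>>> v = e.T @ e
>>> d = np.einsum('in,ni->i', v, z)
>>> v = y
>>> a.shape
(7, 7)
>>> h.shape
(7,)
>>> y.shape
(17, 17)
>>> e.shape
(7, 17)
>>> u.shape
(17,)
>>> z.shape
(17, 17)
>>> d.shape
(17,)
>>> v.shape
(17, 17)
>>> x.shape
()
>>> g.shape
(7,)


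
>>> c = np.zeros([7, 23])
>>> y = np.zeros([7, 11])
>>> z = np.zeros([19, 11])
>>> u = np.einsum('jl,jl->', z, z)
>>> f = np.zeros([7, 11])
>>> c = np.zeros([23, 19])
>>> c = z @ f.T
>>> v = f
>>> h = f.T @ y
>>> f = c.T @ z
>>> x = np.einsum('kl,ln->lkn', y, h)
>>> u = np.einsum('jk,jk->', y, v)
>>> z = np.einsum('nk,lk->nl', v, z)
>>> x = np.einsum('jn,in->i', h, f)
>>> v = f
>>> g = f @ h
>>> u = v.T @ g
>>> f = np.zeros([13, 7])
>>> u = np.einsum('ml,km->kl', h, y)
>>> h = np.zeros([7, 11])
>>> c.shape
(19, 7)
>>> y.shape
(7, 11)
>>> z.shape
(7, 19)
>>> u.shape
(7, 11)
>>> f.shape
(13, 7)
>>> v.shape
(7, 11)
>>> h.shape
(7, 11)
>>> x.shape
(7,)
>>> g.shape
(7, 11)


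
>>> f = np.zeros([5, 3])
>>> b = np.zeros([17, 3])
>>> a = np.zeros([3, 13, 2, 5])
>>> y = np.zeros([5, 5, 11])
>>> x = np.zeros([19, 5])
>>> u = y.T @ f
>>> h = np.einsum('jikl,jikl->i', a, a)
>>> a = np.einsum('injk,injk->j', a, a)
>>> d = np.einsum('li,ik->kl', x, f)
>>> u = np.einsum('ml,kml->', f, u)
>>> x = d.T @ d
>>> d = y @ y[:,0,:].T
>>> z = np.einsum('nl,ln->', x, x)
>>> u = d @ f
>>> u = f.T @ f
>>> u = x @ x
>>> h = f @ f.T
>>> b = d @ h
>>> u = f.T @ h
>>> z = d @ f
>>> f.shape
(5, 3)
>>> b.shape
(5, 5, 5)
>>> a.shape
(2,)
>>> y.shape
(5, 5, 11)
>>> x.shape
(19, 19)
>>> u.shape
(3, 5)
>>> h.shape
(5, 5)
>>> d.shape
(5, 5, 5)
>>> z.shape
(5, 5, 3)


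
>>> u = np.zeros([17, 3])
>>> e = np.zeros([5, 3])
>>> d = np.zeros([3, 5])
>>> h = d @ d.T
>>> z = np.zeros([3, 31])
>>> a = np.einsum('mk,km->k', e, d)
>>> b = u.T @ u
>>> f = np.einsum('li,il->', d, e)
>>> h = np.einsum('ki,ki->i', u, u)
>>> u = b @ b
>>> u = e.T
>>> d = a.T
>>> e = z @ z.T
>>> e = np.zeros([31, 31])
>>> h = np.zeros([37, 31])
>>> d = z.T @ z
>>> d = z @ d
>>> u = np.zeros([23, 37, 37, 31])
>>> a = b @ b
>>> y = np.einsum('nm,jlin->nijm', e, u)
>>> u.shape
(23, 37, 37, 31)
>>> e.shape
(31, 31)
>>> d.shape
(3, 31)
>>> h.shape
(37, 31)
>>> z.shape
(3, 31)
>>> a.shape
(3, 3)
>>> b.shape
(3, 3)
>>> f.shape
()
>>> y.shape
(31, 37, 23, 31)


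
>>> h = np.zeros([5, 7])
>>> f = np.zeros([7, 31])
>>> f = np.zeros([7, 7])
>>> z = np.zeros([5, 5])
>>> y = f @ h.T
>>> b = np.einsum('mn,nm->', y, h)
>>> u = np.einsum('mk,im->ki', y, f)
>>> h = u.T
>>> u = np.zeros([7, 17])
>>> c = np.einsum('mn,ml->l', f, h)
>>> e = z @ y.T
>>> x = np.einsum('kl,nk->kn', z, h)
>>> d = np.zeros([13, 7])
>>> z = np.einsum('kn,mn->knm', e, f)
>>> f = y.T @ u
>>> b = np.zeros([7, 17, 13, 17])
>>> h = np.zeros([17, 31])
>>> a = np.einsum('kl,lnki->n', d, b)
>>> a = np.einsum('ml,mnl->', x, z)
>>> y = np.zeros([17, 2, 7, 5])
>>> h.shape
(17, 31)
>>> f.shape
(5, 17)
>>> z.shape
(5, 7, 7)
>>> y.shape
(17, 2, 7, 5)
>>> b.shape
(7, 17, 13, 17)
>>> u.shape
(7, 17)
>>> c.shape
(5,)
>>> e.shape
(5, 7)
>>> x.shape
(5, 7)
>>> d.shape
(13, 7)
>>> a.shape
()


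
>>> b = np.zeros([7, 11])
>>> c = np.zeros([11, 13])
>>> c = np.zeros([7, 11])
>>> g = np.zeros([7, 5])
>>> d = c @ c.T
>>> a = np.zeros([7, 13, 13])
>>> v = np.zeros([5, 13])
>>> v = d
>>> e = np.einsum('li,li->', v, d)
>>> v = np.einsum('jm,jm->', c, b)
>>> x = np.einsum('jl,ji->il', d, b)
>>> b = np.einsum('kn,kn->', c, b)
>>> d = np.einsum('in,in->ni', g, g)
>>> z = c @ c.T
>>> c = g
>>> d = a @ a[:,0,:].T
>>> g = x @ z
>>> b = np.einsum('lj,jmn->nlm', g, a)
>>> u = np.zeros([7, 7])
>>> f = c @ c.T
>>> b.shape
(13, 11, 13)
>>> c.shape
(7, 5)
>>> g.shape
(11, 7)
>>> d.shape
(7, 13, 7)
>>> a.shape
(7, 13, 13)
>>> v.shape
()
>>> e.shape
()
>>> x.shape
(11, 7)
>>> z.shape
(7, 7)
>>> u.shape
(7, 7)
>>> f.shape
(7, 7)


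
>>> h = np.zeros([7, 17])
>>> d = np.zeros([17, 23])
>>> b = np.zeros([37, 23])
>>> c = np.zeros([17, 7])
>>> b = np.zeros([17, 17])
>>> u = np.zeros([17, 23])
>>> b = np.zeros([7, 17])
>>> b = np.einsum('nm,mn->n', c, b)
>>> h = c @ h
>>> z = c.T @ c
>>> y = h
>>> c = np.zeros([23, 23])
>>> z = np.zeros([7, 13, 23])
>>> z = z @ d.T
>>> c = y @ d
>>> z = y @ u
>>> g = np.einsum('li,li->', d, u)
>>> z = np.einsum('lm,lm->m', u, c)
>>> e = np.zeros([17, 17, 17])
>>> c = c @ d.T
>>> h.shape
(17, 17)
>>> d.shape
(17, 23)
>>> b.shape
(17,)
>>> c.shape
(17, 17)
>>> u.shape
(17, 23)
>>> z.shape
(23,)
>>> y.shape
(17, 17)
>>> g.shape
()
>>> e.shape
(17, 17, 17)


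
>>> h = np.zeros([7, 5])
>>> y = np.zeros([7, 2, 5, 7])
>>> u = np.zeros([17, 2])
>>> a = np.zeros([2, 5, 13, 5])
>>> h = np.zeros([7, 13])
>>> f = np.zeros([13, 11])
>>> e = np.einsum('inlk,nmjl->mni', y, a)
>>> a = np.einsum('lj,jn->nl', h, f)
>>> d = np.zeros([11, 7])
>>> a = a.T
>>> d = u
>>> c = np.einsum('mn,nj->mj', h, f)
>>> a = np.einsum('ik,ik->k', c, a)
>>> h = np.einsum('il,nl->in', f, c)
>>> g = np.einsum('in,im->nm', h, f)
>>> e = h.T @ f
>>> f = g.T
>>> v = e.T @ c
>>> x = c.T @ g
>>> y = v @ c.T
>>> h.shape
(13, 7)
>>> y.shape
(11, 7)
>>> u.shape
(17, 2)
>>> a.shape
(11,)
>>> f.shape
(11, 7)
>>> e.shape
(7, 11)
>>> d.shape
(17, 2)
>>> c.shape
(7, 11)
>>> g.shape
(7, 11)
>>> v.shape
(11, 11)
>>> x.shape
(11, 11)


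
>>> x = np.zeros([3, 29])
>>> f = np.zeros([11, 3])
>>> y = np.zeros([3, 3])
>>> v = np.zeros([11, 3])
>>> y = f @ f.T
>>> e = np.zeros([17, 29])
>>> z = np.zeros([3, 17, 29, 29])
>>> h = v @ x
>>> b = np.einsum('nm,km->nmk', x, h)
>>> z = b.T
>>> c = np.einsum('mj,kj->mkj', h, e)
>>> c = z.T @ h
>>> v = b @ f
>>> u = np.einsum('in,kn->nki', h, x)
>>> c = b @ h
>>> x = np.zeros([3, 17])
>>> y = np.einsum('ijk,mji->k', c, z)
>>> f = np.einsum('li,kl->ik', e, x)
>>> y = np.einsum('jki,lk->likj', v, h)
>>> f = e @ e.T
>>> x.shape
(3, 17)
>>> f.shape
(17, 17)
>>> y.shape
(11, 3, 29, 3)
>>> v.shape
(3, 29, 3)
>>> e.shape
(17, 29)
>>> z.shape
(11, 29, 3)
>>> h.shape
(11, 29)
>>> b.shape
(3, 29, 11)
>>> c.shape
(3, 29, 29)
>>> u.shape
(29, 3, 11)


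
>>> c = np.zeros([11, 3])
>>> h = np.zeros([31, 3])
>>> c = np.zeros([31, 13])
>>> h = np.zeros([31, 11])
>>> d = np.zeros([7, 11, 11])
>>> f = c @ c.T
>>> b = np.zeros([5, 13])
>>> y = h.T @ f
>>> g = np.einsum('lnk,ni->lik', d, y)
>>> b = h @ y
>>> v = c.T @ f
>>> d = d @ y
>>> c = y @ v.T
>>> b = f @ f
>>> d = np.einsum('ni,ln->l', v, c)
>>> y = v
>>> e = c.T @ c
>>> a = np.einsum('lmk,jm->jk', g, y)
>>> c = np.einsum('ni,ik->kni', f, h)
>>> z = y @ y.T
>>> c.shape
(11, 31, 31)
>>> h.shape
(31, 11)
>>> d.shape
(11,)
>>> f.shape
(31, 31)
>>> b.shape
(31, 31)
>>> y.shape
(13, 31)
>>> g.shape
(7, 31, 11)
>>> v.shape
(13, 31)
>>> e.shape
(13, 13)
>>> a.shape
(13, 11)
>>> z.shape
(13, 13)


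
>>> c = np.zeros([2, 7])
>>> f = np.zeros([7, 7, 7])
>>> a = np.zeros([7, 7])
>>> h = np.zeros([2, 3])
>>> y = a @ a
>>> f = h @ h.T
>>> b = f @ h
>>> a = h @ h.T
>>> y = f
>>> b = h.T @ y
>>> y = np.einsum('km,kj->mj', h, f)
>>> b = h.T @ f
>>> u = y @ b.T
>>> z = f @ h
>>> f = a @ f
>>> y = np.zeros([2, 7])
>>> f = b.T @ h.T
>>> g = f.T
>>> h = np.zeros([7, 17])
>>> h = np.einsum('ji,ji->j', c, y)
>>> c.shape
(2, 7)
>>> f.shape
(2, 2)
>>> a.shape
(2, 2)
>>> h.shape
(2,)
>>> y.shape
(2, 7)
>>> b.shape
(3, 2)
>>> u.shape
(3, 3)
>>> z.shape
(2, 3)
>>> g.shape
(2, 2)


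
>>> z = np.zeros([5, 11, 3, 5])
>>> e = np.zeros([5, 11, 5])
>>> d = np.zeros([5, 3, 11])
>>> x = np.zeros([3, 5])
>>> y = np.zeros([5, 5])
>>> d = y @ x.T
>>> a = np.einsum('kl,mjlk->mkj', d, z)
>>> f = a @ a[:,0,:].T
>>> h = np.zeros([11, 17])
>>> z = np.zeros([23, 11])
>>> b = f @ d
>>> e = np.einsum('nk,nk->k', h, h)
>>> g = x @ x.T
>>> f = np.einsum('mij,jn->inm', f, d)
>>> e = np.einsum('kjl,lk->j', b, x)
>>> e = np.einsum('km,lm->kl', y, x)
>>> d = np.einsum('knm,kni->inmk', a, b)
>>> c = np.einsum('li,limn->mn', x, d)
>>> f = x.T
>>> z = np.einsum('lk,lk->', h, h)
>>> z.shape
()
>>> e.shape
(5, 3)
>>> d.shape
(3, 5, 11, 5)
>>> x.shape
(3, 5)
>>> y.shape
(5, 5)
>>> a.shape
(5, 5, 11)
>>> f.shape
(5, 3)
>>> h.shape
(11, 17)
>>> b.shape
(5, 5, 3)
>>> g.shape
(3, 3)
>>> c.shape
(11, 5)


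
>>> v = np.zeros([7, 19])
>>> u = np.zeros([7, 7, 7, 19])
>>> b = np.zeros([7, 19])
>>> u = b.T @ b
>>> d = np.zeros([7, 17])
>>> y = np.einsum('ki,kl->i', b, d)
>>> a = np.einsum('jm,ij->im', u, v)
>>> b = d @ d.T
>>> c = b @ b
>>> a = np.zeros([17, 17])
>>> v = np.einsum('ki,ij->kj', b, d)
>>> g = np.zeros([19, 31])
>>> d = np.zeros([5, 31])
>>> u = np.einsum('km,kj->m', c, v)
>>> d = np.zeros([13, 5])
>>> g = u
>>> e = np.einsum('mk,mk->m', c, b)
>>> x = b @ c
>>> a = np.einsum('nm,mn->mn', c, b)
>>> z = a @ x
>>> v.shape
(7, 17)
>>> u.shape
(7,)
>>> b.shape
(7, 7)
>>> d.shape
(13, 5)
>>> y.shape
(19,)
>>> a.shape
(7, 7)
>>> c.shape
(7, 7)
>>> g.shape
(7,)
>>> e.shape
(7,)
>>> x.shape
(7, 7)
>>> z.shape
(7, 7)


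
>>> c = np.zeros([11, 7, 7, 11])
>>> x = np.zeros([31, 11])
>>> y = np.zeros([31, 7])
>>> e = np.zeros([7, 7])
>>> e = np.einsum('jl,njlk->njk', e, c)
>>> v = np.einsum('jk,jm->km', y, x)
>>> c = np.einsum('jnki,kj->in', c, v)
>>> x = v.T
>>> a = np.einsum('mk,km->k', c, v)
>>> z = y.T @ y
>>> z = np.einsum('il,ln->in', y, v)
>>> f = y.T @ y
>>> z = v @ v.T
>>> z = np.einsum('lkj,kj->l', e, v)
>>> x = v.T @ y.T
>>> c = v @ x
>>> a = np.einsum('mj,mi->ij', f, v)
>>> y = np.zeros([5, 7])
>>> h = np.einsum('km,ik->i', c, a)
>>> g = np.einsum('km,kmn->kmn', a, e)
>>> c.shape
(7, 31)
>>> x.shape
(11, 31)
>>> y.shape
(5, 7)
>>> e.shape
(11, 7, 11)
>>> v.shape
(7, 11)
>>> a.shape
(11, 7)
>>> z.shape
(11,)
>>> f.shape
(7, 7)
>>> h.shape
(11,)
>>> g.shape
(11, 7, 11)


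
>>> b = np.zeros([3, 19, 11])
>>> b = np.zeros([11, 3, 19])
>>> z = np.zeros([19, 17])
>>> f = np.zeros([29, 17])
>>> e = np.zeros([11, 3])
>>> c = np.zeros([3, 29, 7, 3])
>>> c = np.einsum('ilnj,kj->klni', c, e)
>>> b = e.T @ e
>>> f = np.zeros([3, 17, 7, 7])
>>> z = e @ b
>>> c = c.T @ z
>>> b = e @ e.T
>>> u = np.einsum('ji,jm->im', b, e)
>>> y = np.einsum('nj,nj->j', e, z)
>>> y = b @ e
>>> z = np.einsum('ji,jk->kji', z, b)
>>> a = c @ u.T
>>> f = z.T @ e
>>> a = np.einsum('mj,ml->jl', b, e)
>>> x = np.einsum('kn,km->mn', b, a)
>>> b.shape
(11, 11)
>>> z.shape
(11, 11, 3)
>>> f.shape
(3, 11, 3)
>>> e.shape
(11, 3)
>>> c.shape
(3, 7, 29, 3)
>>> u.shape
(11, 3)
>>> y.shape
(11, 3)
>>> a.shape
(11, 3)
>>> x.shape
(3, 11)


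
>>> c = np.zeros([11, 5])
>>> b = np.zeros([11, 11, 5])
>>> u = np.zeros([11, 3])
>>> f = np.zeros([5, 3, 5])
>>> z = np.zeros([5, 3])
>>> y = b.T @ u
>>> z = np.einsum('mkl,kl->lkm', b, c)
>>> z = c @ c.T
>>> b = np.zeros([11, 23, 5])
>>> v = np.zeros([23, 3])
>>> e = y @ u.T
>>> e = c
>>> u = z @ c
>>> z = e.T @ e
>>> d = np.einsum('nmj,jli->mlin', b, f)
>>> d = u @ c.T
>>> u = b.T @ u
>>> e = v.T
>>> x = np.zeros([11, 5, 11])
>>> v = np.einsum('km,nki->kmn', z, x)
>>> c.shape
(11, 5)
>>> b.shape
(11, 23, 5)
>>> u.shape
(5, 23, 5)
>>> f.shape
(5, 3, 5)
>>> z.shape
(5, 5)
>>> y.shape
(5, 11, 3)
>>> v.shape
(5, 5, 11)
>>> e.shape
(3, 23)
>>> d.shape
(11, 11)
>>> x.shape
(11, 5, 11)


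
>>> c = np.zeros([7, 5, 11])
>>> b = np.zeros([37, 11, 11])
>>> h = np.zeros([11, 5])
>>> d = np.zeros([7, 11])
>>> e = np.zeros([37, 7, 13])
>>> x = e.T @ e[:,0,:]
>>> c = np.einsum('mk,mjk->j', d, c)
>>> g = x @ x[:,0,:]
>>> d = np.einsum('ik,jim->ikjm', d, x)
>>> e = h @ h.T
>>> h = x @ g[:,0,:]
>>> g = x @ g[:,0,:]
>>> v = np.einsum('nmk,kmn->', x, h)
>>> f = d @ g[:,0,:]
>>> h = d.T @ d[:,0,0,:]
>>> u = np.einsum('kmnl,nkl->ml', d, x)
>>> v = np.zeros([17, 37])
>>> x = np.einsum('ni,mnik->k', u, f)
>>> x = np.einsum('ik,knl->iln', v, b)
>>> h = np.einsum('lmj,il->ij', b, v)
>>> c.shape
(5,)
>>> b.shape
(37, 11, 11)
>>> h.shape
(17, 11)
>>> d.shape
(7, 11, 13, 13)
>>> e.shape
(11, 11)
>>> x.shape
(17, 11, 11)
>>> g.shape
(13, 7, 13)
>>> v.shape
(17, 37)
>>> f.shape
(7, 11, 13, 13)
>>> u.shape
(11, 13)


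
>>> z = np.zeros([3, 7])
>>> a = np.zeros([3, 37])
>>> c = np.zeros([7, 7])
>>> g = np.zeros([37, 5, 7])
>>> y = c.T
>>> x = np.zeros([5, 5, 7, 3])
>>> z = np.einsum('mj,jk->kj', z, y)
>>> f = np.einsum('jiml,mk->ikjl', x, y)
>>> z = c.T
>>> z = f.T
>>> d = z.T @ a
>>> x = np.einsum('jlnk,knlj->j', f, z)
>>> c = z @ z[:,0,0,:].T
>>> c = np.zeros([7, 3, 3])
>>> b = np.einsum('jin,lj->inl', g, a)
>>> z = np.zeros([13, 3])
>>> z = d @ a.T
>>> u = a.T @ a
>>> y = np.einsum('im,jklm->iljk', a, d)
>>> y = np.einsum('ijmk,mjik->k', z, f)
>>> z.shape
(5, 7, 5, 3)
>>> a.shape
(3, 37)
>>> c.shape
(7, 3, 3)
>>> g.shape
(37, 5, 7)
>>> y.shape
(3,)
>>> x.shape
(5,)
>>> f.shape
(5, 7, 5, 3)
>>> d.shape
(5, 7, 5, 37)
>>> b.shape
(5, 7, 3)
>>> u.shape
(37, 37)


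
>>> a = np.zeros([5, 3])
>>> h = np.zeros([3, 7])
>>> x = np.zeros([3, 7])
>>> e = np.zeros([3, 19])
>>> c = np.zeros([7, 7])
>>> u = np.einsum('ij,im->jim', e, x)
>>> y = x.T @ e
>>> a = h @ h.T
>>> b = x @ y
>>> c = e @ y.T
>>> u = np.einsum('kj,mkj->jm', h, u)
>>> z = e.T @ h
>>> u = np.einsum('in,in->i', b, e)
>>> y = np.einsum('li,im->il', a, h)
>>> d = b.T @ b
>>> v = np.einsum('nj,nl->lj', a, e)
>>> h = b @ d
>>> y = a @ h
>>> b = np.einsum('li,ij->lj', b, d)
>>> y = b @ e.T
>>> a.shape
(3, 3)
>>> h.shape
(3, 19)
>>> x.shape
(3, 7)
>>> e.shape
(3, 19)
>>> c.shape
(3, 7)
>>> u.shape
(3,)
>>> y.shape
(3, 3)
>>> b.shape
(3, 19)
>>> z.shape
(19, 7)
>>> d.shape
(19, 19)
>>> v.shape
(19, 3)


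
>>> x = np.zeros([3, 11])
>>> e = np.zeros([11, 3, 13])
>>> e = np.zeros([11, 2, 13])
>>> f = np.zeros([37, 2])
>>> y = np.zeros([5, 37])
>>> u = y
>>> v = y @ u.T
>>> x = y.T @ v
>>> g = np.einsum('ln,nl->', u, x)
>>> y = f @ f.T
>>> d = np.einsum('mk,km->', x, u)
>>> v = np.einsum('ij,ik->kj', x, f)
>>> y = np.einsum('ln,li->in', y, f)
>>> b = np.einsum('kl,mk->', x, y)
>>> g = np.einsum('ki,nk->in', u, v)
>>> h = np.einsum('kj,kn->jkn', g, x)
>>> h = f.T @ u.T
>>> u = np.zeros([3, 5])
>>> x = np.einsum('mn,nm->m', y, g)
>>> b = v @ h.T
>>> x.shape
(2,)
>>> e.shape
(11, 2, 13)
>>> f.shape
(37, 2)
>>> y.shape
(2, 37)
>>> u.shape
(3, 5)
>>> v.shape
(2, 5)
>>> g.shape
(37, 2)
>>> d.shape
()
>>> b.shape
(2, 2)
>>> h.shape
(2, 5)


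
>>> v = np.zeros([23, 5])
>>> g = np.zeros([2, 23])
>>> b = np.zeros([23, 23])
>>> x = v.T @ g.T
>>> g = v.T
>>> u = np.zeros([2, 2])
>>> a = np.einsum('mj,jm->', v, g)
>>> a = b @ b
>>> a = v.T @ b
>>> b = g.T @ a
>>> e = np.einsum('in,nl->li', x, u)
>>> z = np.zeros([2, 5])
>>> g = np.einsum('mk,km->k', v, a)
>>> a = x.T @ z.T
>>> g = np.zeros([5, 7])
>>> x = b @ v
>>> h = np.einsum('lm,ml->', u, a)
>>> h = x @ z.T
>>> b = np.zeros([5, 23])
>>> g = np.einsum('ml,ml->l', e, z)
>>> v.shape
(23, 5)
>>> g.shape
(5,)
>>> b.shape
(5, 23)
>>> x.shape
(23, 5)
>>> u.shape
(2, 2)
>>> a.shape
(2, 2)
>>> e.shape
(2, 5)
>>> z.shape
(2, 5)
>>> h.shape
(23, 2)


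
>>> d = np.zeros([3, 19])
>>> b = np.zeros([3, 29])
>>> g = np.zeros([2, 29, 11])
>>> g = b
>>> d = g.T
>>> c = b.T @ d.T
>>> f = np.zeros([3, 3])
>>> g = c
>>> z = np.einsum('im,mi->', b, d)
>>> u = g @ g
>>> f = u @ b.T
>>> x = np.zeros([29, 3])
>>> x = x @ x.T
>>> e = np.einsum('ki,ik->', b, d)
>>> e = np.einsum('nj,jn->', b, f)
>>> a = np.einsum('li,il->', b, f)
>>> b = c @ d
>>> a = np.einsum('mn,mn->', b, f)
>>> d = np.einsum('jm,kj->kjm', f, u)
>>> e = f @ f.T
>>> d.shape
(29, 29, 3)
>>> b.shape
(29, 3)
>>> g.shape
(29, 29)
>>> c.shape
(29, 29)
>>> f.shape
(29, 3)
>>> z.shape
()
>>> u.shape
(29, 29)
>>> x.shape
(29, 29)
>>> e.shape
(29, 29)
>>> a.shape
()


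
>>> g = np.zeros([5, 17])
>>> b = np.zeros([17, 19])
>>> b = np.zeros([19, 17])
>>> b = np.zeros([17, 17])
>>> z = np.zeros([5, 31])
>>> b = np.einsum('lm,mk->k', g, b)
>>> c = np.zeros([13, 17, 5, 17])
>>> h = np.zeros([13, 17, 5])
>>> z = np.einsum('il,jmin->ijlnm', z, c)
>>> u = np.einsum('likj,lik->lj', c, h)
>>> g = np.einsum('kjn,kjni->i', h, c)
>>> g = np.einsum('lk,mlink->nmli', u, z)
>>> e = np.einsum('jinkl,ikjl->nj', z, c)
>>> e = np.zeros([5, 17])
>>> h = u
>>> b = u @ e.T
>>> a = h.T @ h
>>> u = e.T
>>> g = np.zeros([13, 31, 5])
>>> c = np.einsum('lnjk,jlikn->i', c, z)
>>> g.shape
(13, 31, 5)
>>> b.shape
(13, 5)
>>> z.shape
(5, 13, 31, 17, 17)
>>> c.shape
(31,)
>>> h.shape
(13, 17)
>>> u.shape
(17, 5)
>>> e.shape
(5, 17)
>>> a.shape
(17, 17)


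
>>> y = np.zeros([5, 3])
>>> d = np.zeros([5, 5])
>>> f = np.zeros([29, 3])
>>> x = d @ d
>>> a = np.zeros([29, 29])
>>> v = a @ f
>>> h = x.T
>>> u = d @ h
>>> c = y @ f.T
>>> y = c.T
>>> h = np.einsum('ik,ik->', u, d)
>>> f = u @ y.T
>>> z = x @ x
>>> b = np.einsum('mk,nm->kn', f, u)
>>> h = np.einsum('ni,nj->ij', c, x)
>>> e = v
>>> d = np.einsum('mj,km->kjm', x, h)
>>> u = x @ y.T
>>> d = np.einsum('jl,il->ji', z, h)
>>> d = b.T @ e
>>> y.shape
(29, 5)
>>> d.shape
(5, 3)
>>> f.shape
(5, 29)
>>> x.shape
(5, 5)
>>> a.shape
(29, 29)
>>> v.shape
(29, 3)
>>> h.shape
(29, 5)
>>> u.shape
(5, 29)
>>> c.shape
(5, 29)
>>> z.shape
(5, 5)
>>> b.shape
(29, 5)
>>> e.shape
(29, 3)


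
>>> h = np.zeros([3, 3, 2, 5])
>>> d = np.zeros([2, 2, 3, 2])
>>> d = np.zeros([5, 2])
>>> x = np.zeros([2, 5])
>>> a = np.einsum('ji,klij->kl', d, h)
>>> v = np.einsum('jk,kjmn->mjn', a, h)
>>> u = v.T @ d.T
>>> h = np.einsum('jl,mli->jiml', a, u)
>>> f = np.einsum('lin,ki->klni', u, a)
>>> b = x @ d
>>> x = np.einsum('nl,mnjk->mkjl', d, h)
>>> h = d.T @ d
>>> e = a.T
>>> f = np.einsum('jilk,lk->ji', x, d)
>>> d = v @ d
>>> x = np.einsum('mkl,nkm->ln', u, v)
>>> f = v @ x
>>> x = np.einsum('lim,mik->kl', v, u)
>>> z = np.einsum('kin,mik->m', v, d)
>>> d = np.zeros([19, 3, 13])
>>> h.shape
(2, 2)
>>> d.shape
(19, 3, 13)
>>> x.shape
(5, 2)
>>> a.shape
(3, 3)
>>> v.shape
(2, 3, 5)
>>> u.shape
(5, 3, 5)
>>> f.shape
(2, 3, 2)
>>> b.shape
(2, 2)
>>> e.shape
(3, 3)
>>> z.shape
(2,)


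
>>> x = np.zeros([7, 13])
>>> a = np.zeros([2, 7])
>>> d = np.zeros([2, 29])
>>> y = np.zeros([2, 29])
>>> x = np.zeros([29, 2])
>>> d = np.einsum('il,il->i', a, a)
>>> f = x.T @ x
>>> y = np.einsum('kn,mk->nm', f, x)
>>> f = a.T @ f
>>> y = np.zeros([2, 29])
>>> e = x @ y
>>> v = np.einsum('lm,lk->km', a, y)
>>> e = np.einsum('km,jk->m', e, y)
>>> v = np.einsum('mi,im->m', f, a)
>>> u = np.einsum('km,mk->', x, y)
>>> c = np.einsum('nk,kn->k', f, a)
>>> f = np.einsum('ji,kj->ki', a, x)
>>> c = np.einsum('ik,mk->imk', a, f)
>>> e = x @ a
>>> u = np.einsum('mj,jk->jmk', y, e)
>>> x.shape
(29, 2)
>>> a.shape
(2, 7)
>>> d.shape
(2,)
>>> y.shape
(2, 29)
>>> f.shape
(29, 7)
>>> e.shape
(29, 7)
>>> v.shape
(7,)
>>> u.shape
(29, 2, 7)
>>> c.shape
(2, 29, 7)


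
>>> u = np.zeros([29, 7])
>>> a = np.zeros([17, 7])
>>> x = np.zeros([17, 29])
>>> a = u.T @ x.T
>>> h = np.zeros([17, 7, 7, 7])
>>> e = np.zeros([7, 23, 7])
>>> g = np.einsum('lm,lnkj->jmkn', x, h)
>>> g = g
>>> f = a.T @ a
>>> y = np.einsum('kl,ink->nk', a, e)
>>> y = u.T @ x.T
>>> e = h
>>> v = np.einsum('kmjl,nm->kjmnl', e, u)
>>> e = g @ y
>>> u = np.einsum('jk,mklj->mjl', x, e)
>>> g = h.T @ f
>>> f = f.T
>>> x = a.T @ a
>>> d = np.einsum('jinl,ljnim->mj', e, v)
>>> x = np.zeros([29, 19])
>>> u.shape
(7, 17, 7)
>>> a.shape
(7, 17)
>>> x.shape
(29, 19)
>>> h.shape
(17, 7, 7, 7)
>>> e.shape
(7, 29, 7, 17)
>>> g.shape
(7, 7, 7, 17)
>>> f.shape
(17, 17)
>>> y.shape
(7, 17)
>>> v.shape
(17, 7, 7, 29, 7)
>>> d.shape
(7, 7)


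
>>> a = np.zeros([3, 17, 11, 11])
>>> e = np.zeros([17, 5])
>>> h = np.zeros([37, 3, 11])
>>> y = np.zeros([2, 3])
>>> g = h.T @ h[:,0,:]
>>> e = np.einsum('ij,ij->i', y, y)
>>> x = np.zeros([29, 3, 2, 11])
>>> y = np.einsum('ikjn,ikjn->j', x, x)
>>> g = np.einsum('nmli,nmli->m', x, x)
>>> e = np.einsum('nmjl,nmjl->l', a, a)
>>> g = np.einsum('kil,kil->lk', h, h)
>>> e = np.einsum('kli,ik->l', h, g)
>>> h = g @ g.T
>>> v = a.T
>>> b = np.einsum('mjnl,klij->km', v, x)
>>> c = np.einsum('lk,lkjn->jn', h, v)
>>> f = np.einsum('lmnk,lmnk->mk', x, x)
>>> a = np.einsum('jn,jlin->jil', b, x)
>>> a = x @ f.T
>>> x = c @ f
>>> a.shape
(29, 3, 2, 3)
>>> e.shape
(3,)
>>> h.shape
(11, 11)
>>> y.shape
(2,)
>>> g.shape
(11, 37)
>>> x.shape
(17, 11)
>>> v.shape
(11, 11, 17, 3)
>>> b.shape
(29, 11)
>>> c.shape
(17, 3)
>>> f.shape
(3, 11)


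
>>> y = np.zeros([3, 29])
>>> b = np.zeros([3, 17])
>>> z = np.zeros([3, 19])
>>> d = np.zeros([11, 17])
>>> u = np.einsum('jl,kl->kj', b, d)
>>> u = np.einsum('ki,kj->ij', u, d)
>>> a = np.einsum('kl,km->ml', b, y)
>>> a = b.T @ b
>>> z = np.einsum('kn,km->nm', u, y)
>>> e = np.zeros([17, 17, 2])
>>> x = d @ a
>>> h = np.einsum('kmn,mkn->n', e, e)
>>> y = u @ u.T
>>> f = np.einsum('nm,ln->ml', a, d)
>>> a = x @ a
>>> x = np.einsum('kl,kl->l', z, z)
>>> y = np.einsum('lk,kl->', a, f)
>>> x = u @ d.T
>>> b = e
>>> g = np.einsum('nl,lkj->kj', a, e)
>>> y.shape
()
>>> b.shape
(17, 17, 2)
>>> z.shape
(17, 29)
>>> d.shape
(11, 17)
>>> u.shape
(3, 17)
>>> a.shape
(11, 17)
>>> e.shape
(17, 17, 2)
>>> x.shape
(3, 11)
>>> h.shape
(2,)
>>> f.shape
(17, 11)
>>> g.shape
(17, 2)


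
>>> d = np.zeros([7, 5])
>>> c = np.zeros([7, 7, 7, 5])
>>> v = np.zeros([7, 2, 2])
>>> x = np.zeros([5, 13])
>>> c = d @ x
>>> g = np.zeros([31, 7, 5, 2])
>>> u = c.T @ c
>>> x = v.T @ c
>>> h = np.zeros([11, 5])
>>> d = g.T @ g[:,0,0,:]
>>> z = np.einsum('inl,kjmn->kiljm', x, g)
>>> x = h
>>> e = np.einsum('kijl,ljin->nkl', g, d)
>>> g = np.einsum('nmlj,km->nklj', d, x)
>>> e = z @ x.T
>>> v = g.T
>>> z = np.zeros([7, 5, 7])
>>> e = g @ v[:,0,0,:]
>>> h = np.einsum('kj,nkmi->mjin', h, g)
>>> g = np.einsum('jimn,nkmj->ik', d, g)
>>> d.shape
(2, 5, 7, 2)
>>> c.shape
(7, 13)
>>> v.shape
(2, 7, 11, 2)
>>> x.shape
(11, 5)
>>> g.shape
(5, 11)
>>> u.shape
(13, 13)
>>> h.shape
(7, 5, 2, 2)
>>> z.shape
(7, 5, 7)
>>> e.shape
(2, 11, 7, 2)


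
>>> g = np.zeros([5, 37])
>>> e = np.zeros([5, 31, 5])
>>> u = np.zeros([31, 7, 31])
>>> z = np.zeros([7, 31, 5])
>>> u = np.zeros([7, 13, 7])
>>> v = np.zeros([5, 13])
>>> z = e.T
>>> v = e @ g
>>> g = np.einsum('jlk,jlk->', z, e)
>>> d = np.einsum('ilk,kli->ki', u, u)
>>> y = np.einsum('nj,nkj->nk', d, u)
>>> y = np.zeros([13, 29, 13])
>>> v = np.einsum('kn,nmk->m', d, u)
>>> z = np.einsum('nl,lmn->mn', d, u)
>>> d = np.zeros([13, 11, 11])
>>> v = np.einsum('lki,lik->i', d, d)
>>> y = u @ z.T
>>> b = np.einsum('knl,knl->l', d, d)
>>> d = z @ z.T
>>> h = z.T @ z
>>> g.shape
()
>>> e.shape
(5, 31, 5)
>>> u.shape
(7, 13, 7)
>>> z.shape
(13, 7)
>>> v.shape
(11,)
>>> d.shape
(13, 13)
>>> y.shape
(7, 13, 13)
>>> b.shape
(11,)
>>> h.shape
(7, 7)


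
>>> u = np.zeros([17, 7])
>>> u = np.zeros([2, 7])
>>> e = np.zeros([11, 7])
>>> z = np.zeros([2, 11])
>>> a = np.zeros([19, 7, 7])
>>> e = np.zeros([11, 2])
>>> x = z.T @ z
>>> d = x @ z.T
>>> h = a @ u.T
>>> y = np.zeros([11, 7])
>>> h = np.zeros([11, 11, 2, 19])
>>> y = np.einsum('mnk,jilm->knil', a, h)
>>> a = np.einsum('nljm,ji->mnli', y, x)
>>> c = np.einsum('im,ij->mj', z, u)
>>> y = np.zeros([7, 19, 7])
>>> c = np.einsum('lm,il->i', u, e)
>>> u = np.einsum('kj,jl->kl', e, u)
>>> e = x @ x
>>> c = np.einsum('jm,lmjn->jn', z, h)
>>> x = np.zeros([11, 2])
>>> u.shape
(11, 7)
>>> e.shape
(11, 11)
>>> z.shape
(2, 11)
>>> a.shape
(2, 7, 7, 11)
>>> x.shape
(11, 2)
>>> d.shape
(11, 2)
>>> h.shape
(11, 11, 2, 19)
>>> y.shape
(7, 19, 7)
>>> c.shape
(2, 19)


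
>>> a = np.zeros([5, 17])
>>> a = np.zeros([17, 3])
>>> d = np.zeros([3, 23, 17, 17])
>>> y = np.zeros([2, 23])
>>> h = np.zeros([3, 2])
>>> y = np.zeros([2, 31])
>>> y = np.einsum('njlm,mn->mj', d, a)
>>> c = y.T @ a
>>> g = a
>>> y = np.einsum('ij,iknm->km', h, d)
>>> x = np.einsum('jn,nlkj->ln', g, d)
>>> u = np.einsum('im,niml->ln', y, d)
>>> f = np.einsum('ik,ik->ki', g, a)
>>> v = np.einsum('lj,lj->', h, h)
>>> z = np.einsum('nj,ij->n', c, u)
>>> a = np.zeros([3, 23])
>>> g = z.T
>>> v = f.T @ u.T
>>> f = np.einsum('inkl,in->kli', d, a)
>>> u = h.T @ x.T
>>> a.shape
(3, 23)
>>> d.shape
(3, 23, 17, 17)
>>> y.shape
(23, 17)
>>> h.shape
(3, 2)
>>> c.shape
(23, 3)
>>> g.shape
(23,)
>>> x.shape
(23, 3)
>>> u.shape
(2, 23)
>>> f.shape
(17, 17, 3)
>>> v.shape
(17, 17)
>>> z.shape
(23,)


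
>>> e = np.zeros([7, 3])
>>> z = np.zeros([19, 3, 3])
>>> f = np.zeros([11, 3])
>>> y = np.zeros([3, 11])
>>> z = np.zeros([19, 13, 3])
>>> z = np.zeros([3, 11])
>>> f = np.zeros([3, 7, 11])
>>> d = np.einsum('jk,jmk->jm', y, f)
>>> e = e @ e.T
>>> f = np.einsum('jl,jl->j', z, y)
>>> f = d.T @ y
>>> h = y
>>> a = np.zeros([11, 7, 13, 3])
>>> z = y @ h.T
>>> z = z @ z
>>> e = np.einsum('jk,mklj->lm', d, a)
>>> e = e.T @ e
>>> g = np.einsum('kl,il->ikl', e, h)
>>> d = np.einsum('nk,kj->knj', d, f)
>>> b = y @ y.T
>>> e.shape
(11, 11)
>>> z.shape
(3, 3)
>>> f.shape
(7, 11)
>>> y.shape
(3, 11)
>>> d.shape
(7, 3, 11)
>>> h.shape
(3, 11)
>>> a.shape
(11, 7, 13, 3)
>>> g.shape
(3, 11, 11)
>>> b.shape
(3, 3)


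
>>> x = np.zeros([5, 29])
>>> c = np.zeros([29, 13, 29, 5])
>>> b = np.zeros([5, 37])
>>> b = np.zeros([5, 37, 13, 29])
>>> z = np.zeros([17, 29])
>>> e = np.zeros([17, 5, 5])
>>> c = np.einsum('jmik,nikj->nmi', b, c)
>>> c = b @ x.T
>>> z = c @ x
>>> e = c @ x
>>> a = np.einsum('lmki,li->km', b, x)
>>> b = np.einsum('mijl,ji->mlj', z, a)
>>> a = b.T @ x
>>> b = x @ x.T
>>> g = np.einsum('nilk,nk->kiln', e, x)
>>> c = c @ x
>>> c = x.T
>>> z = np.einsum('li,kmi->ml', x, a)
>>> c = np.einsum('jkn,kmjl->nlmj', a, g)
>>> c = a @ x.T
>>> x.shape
(5, 29)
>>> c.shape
(13, 29, 5)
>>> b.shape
(5, 5)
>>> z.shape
(29, 5)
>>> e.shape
(5, 37, 13, 29)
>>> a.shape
(13, 29, 29)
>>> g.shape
(29, 37, 13, 5)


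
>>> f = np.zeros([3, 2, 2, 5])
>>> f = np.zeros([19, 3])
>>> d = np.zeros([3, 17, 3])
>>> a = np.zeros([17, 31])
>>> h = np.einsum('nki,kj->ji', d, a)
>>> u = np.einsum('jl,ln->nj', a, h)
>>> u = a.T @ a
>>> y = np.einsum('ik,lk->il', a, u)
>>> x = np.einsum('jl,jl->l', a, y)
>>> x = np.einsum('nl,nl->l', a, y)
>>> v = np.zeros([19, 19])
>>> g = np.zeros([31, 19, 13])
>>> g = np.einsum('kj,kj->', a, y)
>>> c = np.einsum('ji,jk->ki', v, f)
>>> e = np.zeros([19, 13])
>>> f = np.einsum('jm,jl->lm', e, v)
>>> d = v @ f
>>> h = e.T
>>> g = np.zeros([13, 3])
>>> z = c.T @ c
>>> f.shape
(19, 13)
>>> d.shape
(19, 13)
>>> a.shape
(17, 31)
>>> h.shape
(13, 19)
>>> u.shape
(31, 31)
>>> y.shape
(17, 31)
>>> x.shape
(31,)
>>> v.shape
(19, 19)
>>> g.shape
(13, 3)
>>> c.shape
(3, 19)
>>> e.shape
(19, 13)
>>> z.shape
(19, 19)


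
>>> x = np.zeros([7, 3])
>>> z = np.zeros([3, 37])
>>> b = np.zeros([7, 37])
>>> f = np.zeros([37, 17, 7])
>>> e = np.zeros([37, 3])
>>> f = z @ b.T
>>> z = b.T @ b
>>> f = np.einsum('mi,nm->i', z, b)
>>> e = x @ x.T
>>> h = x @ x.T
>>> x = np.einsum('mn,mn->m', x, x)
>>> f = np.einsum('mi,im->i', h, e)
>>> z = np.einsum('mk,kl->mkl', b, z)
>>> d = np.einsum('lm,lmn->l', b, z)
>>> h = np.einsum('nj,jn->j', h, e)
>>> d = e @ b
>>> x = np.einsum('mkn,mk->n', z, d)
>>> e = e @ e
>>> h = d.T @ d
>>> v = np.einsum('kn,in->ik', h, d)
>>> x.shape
(37,)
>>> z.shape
(7, 37, 37)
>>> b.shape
(7, 37)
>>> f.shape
(7,)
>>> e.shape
(7, 7)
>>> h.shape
(37, 37)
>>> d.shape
(7, 37)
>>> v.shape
(7, 37)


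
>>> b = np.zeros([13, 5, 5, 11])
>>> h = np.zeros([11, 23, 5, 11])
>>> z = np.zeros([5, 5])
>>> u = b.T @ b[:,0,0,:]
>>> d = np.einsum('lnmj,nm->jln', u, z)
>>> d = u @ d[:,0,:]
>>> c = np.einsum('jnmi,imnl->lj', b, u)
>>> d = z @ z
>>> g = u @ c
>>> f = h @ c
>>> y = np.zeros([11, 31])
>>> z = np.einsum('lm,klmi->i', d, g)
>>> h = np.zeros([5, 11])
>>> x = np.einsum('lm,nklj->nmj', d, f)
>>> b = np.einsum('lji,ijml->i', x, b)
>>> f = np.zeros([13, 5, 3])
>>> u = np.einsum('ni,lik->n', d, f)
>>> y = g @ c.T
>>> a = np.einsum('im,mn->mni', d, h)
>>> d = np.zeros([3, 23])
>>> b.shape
(13,)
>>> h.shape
(5, 11)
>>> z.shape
(13,)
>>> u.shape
(5,)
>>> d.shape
(3, 23)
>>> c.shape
(11, 13)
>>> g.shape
(11, 5, 5, 13)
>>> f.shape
(13, 5, 3)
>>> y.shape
(11, 5, 5, 11)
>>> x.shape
(11, 5, 13)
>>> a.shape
(5, 11, 5)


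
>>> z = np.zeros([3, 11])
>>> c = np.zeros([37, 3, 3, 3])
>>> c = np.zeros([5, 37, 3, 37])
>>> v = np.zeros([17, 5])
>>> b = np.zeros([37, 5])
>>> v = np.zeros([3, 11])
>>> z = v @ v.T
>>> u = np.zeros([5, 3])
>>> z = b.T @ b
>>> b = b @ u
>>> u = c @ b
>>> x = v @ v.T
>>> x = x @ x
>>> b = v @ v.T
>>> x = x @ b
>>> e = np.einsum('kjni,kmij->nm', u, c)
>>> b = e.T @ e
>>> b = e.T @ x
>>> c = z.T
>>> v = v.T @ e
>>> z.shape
(5, 5)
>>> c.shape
(5, 5)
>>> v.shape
(11, 37)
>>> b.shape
(37, 3)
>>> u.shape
(5, 37, 3, 3)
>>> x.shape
(3, 3)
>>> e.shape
(3, 37)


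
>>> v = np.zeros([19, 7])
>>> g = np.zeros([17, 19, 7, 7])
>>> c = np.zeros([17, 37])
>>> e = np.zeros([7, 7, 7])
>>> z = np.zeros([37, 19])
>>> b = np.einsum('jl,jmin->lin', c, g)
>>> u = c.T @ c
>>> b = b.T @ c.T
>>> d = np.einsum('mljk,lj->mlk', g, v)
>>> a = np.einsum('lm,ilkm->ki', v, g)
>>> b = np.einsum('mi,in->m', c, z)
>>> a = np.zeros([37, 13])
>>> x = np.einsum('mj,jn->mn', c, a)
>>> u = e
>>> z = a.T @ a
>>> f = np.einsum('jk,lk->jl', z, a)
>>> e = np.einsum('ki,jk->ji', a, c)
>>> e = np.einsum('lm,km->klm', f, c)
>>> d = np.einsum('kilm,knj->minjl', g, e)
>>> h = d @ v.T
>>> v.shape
(19, 7)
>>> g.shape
(17, 19, 7, 7)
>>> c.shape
(17, 37)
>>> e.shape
(17, 13, 37)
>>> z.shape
(13, 13)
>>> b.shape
(17,)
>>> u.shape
(7, 7, 7)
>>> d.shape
(7, 19, 13, 37, 7)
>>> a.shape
(37, 13)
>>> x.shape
(17, 13)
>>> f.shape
(13, 37)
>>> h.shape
(7, 19, 13, 37, 19)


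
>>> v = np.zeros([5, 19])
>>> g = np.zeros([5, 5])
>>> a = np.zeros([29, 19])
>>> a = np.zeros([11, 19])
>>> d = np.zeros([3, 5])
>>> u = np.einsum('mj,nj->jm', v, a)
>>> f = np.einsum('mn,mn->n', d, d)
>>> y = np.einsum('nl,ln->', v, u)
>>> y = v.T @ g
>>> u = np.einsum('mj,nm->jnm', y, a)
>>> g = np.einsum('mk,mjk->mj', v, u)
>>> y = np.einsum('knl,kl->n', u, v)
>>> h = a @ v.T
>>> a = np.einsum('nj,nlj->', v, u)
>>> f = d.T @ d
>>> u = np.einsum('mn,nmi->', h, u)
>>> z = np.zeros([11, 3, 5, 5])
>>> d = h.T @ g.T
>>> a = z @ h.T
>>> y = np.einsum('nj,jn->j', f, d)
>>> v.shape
(5, 19)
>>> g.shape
(5, 11)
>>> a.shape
(11, 3, 5, 11)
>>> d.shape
(5, 5)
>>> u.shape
()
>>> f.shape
(5, 5)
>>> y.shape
(5,)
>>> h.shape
(11, 5)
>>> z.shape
(11, 3, 5, 5)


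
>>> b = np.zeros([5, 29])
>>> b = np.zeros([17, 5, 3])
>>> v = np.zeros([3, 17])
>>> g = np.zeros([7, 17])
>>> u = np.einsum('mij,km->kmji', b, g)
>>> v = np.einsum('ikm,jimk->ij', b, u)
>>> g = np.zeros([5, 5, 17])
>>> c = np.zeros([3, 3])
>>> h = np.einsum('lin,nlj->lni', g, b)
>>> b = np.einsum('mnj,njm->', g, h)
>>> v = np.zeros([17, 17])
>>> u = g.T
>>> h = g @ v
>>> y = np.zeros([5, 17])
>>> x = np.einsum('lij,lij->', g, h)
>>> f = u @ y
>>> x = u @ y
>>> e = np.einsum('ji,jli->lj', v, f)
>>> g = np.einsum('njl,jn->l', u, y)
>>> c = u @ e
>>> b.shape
()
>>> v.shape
(17, 17)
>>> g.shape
(5,)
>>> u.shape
(17, 5, 5)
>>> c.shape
(17, 5, 17)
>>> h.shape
(5, 5, 17)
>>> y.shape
(5, 17)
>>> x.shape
(17, 5, 17)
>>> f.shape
(17, 5, 17)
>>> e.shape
(5, 17)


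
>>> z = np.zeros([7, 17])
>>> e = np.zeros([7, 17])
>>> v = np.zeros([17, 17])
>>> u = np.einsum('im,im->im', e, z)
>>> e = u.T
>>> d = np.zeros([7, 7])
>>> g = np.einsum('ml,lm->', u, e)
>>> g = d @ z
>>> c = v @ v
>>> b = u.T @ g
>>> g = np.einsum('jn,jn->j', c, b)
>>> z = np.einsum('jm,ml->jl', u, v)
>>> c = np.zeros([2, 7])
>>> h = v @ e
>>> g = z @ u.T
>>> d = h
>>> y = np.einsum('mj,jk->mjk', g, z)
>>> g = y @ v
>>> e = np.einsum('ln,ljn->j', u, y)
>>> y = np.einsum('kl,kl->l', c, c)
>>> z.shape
(7, 17)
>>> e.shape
(7,)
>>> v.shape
(17, 17)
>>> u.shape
(7, 17)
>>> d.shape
(17, 7)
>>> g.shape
(7, 7, 17)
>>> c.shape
(2, 7)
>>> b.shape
(17, 17)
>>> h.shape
(17, 7)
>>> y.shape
(7,)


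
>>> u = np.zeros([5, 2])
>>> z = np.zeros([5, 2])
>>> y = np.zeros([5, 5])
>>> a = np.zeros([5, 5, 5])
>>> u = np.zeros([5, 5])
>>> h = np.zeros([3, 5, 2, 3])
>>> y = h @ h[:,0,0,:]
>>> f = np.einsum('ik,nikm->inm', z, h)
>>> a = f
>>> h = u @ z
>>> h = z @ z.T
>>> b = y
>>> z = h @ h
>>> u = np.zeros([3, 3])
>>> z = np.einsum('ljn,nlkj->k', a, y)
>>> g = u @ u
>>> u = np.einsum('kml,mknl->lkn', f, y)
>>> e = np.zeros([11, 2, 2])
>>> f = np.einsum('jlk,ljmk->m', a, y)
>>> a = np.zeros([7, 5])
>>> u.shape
(3, 5, 2)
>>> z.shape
(2,)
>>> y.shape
(3, 5, 2, 3)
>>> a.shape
(7, 5)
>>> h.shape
(5, 5)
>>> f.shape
(2,)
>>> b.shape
(3, 5, 2, 3)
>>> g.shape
(3, 3)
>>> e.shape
(11, 2, 2)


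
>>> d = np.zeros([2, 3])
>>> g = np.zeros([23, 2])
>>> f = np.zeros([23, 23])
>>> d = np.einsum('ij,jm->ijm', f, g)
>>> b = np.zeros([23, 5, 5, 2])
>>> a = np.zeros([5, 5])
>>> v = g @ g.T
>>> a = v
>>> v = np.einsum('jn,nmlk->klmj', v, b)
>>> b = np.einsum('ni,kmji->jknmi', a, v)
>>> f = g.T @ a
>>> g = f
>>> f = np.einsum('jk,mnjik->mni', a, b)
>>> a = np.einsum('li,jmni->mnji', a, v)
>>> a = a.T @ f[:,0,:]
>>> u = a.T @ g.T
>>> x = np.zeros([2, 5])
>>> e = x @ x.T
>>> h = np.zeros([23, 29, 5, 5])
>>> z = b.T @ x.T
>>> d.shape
(23, 23, 2)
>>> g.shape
(2, 23)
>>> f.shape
(5, 2, 5)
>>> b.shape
(5, 2, 23, 5, 23)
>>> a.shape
(23, 2, 5, 5)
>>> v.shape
(2, 5, 5, 23)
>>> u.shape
(5, 5, 2, 2)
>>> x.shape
(2, 5)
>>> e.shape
(2, 2)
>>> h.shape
(23, 29, 5, 5)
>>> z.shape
(23, 5, 23, 2, 2)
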